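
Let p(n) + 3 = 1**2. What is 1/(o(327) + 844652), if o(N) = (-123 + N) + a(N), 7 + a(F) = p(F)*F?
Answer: 1/844195 ≈ 1.1846e-6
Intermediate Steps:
p(n) = -2 (p(n) = -3 + 1**2 = -3 + 1 = -2)
a(F) = -7 - 2*F
o(N) = -130 - N (o(N) = (-123 + N) + (-7 - 2*N) = -130 - N)
1/(o(327) + 844652) = 1/((-130 - 1*327) + 844652) = 1/((-130 - 327) + 844652) = 1/(-457 + 844652) = 1/844195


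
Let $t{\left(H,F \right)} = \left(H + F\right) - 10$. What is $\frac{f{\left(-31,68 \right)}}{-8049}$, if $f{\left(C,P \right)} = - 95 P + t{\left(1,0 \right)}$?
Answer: $\frac{6469}{8049} \approx 0.8037$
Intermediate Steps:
$t{\left(H,F \right)} = -10 + F + H$ ($t{\left(H,F \right)} = \left(F + H\right) - 10 = -10 + F + H$)
$f{\left(C,P \right)} = -9 - 95 P$ ($f{\left(C,P \right)} = - 95 P + \left(-10 + 0 + 1\right) = - 95 P - 9 = -9 - 95 P$)
$\frac{f{\left(-31,68 \right)}}{-8049} = \frac{-9 - 6460}{-8049} = \left(-9 - 6460\right) \left(- \frac{1}{8049}\right) = \left(-6469\right) \left(- \frac{1}{8049}\right) = \frac{6469}{8049}$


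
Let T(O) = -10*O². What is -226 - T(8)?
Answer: 414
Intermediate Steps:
-226 - T(8) = -226 - (-10)*8² = -226 - (-10)*64 = -226 - 1*(-640) = -226 + 640 = 414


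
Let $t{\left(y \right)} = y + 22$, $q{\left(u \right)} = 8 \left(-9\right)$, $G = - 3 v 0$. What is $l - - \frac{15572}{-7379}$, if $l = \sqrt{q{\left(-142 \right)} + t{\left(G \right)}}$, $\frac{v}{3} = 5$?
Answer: $- \frac{15572}{7379} + 5 i \sqrt{2} \approx -2.1103 + 7.0711 i$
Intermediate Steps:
$v = 15$ ($v = 3 \cdot 5 = 15$)
$G = 0$ ($G = \left(-3\right) 15 \cdot 0 = \left(-45\right) 0 = 0$)
$q{\left(u \right)} = -72$
$t{\left(y \right)} = 22 + y$
$l = 5 i \sqrt{2}$ ($l = \sqrt{-72 + \left(22 + 0\right)} = \sqrt{-72 + 22} = \sqrt{-50} = 5 i \sqrt{2} \approx 7.0711 i$)
$l - - \frac{15572}{-7379} = 5 i \sqrt{2} - - \frac{15572}{-7379} = 5 i \sqrt{2} - \left(-15572\right) \left(- \frac{1}{7379}\right) = 5 i \sqrt{2} - \frac{15572}{7379} = - \frac{15572}{7379} + 5 i \sqrt{2}$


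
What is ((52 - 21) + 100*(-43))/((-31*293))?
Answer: 4269/9083 ≈ 0.47000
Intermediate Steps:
((52 - 21) + 100*(-43))/((-31*293)) = (31 - 4300)/(-9083) = -4269*(-1/9083) = 4269/9083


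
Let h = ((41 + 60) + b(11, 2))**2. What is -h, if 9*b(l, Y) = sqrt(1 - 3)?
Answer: -(909 + I*sqrt(2))**2/81 ≈ -10201.0 - 31.741*I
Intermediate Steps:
b(l, Y) = I*sqrt(2)/9 (b(l, Y) = sqrt(1 - 3)/9 = sqrt(-2)/9 = (I*sqrt(2))/9 = I*sqrt(2)/9)
h = (101 + I*sqrt(2)/9)**2 (h = ((41 + 60) + I*sqrt(2)/9)**2 = (101 + I*sqrt(2)/9)**2 ≈ 10201.0 + 31.74*I)
-h = -(909 + I*sqrt(2))**2/81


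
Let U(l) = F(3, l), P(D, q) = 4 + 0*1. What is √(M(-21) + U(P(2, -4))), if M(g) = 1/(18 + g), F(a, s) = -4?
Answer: I*√39/3 ≈ 2.0817*I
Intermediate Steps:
P(D, q) = 4 (P(D, q) = 4 + 0 = 4)
U(l) = -4
√(M(-21) + U(P(2, -4))) = √(1/(18 - 21) - 4) = √(1/(-3) - 4) = √(-⅓ - 4) = √(-13/3) = I*√39/3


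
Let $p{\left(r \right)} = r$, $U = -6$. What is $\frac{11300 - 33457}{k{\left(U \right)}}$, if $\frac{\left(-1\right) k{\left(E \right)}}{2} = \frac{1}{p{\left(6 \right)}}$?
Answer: $66471$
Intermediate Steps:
$k{\left(E \right)} = - \frac{1}{3}$ ($k{\left(E \right)} = - \frac{2}{6} = \left(-2\right) \frac{1}{6} = - \frac{1}{3}$)
$\frac{11300 - 33457}{k{\left(U \right)}} = \frac{11300 - 33457}{- \frac{1}{3}} = \left(11300 - 33457\right) \left(-3\right) = \left(-22157\right) \left(-3\right) = 66471$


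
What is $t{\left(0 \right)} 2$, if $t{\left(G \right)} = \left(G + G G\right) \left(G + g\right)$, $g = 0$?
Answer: $0$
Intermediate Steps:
$t{\left(G \right)} = G \left(G + G^{2}\right)$ ($t{\left(G \right)} = \left(G + G G\right) \left(G + 0\right) = \left(G + G^{2}\right) G = G \left(G + G^{2}\right)$)
$t{\left(0 \right)} 2 = 0^{2} \left(1 + 0\right) 2 = 0 \cdot 1 \cdot 2 = 0 \cdot 2 = 0$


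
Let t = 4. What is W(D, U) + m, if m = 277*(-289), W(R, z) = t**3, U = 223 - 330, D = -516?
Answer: -79989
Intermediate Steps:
U = -107
W(R, z) = 64 (W(R, z) = 4**3 = 64)
m = -80053
W(D, U) + m = 64 - 80053 = -79989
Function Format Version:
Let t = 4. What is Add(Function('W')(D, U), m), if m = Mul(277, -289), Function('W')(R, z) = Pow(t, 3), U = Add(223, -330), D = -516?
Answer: -79989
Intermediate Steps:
U = -107
Function('W')(R, z) = 64 (Function('W')(R, z) = Pow(4, 3) = 64)
m = -80053
Add(Function('W')(D, U), m) = Add(64, -80053) = -79989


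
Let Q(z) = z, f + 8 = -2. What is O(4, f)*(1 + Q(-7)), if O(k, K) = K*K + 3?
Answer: -618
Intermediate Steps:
f = -10 (f = -8 - 2 = -10)
O(k, K) = 3 + K**2 (O(k, K) = K**2 + 3 = 3 + K**2)
O(4, f)*(1 + Q(-7)) = (3 + (-10)**2)*(1 - 7) = (3 + 100)*(-6) = 103*(-6) = -618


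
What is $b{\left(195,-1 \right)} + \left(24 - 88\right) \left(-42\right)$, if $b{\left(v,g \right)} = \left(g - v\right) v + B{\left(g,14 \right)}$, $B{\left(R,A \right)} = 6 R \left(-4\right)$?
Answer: $-35508$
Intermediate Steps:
$B{\left(R,A \right)} = - 24 R$
$b{\left(v,g \right)} = - 24 g + v \left(g - v\right)$ ($b{\left(v,g \right)} = \left(g - v\right) v - 24 g = v \left(g - v\right) - 24 g = - 24 g + v \left(g - v\right)$)
$b{\left(195,-1 \right)} + \left(24 - 88\right) \left(-42\right) = \left(- 195^{2} - -24 - 195\right) + \left(24 - 88\right) \left(-42\right) = \left(\left(-1\right) 38025 + 24 - 195\right) - -2688 = \left(-38025 + 24 - 195\right) + 2688 = -38196 + 2688 = -35508$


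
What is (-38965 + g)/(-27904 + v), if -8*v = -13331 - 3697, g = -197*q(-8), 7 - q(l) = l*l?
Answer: 55472/51551 ≈ 1.0761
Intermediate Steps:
q(l) = 7 - l² (q(l) = 7 - l*l = 7 - l²)
g = 11229 (g = -197*(7 - 1*(-8)²) = -197*(7 - 1*64) = -197*(7 - 64) = -197*(-57) = 11229)
v = 4257/2 (v = -(-13331 - 3697)/8 = -⅛*(-17028) = 4257/2 ≈ 2128.5)
(-38965 + g)/(-27904 + v) = (-38965 + 11229)/(-27904 + 4257/2) = -27736/(-51551/2) = -27736*(-2/51551) = 55472/51551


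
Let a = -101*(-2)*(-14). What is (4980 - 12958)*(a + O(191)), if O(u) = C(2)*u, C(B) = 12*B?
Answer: -14009368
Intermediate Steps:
a = -2828 (a = 202*(-14) = -2828)
O(u) = 24*u (O(u) = (12*2)*u = 24*u)
(4980 - 12958)*(a + O(191)) = (4980 - 12958)*(-2828 + 24*191) = -7978*(-2828 + 4584) = -7978*1756 = -14009368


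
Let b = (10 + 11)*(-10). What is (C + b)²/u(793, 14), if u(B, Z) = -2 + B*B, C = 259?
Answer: 2401/628847 ≈ 0.0038181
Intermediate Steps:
b = -210 (b = 21*(-10) = -210)
u(B, Z) = -2 + B²
(C + b)²/u(793, 14) = (259 - 210)²/(-2 + 793²) = 49²/(-2 + 628849) = 2401/628847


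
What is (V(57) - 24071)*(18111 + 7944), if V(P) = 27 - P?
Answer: -627951555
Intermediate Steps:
(V(57) - 24071)*(18111 + 7944) = ((27 - 1*57) - 24071)*(18111 + 7944) = ((27 - 57) - 24071)*26055 = (-30 - 24071)*26055 = -24101*26055 = -627951555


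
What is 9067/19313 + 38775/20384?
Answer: 133383329/56239456 ≈ 2.3717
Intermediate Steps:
9067/19313 + 38775/20384 = 133383329/56239456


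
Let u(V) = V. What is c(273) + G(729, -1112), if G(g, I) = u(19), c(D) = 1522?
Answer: 1541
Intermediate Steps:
G(g, I) = 19
c(273) + G(729, -1112) = 1522 + 19 = 1541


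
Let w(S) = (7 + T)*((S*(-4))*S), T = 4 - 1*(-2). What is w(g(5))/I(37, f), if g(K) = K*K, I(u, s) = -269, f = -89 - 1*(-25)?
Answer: 32500/269 ≈ 120.82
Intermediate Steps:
f = -64 (f = -89 + 25 = -64)
T = 6 (T = 4 + 2 = 6)
g(K) = K²
w(S) = -52*S² (w(S) = (7 + 6)*((S*(-4))*S) = 13*((-4*S)*S) = 13*(-4*S²) = -52*S²)
w(g(5))/I(37, f) = -52*(5²)²/(-269) = -52*25²*(-1/269) = -52*625*(-1/269) = -32500*(-1/269) = 32500/269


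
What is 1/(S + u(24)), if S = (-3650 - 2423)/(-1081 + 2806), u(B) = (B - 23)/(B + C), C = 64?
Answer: -151800/532699 ≈ -0.28496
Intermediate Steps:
u(B) = (-23 + B)/(64 + B) (u(B) = (B - 23)/(B + 64) = (-23 + B)/(64 + B))
S = -6073/1725 ≈ -3.5206
1/(S + u(24)) = 1/(-6073/1725 + (-23 + 24)/(64 + 24)) = 1/(-6073/1725 + 1/88) = 1/(-532699/151800) = -151800/532699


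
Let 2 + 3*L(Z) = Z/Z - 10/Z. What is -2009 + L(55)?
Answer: -66310/33 ≈ -2009.4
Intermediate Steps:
L(Z) = -1/3 - 10/(3*Z) (L(Z) = -2/3 + (Z/Z - 10/Z)/3 = -2/3 + (1 - 10/Z)/3 = -2/3 + (1/3 - 10/(3*Z)) = -1/3 - 10/(3*Z))
-2009 + L(55) = -2009 + (1/3)*(-10 - 1*55)/55 = -2009 + (1/3)*(1/55)*(-10 - 55) = -2009 + (1/3)*(1/55)*(-65) = -2009 - 13/33 = -66310/33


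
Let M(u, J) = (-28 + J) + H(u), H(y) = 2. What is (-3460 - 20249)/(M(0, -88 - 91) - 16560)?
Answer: 3387/2395 ≈ 1.4142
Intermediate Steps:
M(u, J) = -26 + J (M(u, J) = (-28 + J) + 2 = -26 + J)
(-3460 - 20249)/(M(0, -88 - 91) - 16560) = (-3460 - 20249)/((-26 + (-88 - 91)) - 16560) = -23709/((-26 - 179) - 16560) = -23709/(-205 - 16560) = -23709/(-16765) = -23709*(-1/16765) = 3387/2395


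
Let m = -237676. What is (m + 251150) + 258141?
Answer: 271615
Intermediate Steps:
(m + 251150) + 258141 = (-237676 + 251150) + 258141 = 13474 + 258141 = 271615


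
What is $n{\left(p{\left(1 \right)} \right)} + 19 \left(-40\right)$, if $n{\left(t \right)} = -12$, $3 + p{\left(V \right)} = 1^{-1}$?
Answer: $-772$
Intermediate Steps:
$p{\left(V \right)} = -2$ ($p{\left(V \right)} = -3 + 1^{-1} = -3 + 1 = -2$)
$n{\left(p{\left(1 \right)} \right)} + 19 \left(-40\right) = -12 + 19 \left(-40\right) = -12 - 760 = -772$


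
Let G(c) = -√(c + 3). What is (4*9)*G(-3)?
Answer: 0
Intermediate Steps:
G(c) = -√(3 + c)
(4*9)*G(-3) = (4*9)*(-√(3 - 3)) = 36*(-√0) = 36*(-1*0) = 36*0 = 0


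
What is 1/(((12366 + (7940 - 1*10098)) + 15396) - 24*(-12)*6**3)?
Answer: 1/87812 ≈ 1.1388e-5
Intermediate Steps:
1/(((12366 + (7940 - 1*10098)) + 15396) - 24*(-12)*6**3) = 1/(((12366 + (7940 - 10098)) + 15396) + 288*216) = 1/(((12366 - 2158) + 15396) + 62208) = 1/((10208 + 15396) + 62208) = 1/(25604 + 62208) = 1/87812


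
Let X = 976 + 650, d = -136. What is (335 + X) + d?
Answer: 1825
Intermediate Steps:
X = 1626
(335 + X) + d = (335 + 1626) - 136 = 1961 - 136 = 1825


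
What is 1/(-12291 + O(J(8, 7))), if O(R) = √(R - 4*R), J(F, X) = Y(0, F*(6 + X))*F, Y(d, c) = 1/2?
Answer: -4097/50356231 - 2*I*√3/151068693 ≈ -8.136e-5 - 2.2931e-8*I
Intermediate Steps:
Y(d, c) = ½
J(F, X) = F/2
O(R) = √3*√(-R) (O(R) = √(-3*R) = √3*√(-R))
1/(-12291 + O(J(8, 7))) = 1/(-12291 + √3*√(-8/2)) = 1/(-12291 + √3*√(-1*4)) = 1/(-12291 + √3*√(-4)) = 1/(-12291 + √3*(2*I)) = 1/(-12291 + 2*I*√3)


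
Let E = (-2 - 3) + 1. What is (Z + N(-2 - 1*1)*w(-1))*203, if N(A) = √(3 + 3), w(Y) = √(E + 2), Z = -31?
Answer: -6293 + 406*I*√3 ≈ -6293.0 + 703.21*I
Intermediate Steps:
E = -4 (E = -5 + 1 = -4)
w(Y) = I*√2 (w(Y) = √(-4 + 2) = √(-2) = I*√2)
N(A) = √6
(Z + N(-2 - 1*1)*w(-1))*203 = (-31 + √6*(I*√2))*203 = (-31 + 2*I*√3)*203 = -6293 + 406*I*√3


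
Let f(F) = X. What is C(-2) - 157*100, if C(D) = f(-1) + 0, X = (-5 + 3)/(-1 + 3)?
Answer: -15701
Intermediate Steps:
X = -1 (X = -2/2 = -2*½ = -1)
f(F) = -1
C(D) = -1 (C(D) = -1 + 0 = -1)
C(-2) - 157*100 = -1 - 157*100 = -1 - 15700 = -15701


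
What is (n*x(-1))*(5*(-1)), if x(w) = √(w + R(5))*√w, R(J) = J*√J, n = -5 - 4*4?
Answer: 105*√(1 - 5*√5) ≈ 335.02*I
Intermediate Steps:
n = -21 (n = -5 - 16 = -21)
R(J) = J^(3/2)
x(w) = √w*√(w + 5*√5) (x(w) = √(w + 5^(3/2))*√w = √(w + 5*√5)*√w = √w*√(w + 5*√5))
(n*x(-1))*(5*(-1)) = (-21*√(-1)*√(-1 + 5*√5))*(5*(-1)) = -21*I*√(-1 + 5*√5)*(-5) = 105*I*√(-1 + 5*√5)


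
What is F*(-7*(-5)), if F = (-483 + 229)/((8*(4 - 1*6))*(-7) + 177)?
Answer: -8890/289 ≈ -30.761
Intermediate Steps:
F = -254/289 (F = -254/((8*(4 - 6))*(-7) + 177) = -254/((8*(-2))*(-7) + 177) = -254/(-16*(-7) + 177) = -254/(112 + 177) = -254/289 ≈ -0.87889)
F*(-7*(-5)) = -(-1778)*(-5)/289 = -254/289*35 = -8890/289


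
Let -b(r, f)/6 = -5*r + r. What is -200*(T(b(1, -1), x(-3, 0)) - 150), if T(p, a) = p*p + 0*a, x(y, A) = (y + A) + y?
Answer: -85200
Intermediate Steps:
b(r, f) = 24*r (b(r, f) = -6*(-5*r + r) = -(-24)*r = 24*r)
x(y, A) = A + 2*y (x(y, A) = (A + y) + y = A + 2*y)
T(p, a) = p² (T(p, a) = p² + 0 = p²)
-200*(T(b(1, -1), x(-3, 0)) - 150) = -200*((24*1)² - 150) = -200*(24² - 150) = -200*(576 - 150) = -200*426 = -85200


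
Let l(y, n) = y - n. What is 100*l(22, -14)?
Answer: 3600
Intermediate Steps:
100*l(22, -14) = 100*(22 - 1*(-14)) = 100*(22 + 14) = 100*36 = 3600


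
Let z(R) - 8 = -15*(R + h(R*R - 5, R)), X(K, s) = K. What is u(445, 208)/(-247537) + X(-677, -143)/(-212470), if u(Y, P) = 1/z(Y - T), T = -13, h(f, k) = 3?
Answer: 1157492878413/363268045395730 ≈ 0.0031863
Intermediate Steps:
z(R) = -37 - 15*R (z(R) = 8 - 15*(R + 3) = 8 - 15*(3 + R) = 8 + (-45 - 15*R) = -37 - 15*R)
u(Y, P) = 1/(-232 - 15*Y) (u(Y, P) = 1/(-37 - 15*(Y - 1*(-13))) = 1/(-37 - 15*(Y + 13)) = 1/(-37 - 15*(13 + Y)) = 1/(-37 + (-195 - 15*Y)) = 1/(-232 - 15*Y))
u(445, 208)/(-247537) + X(-677, -143)/(-212470) = -1/(232 + 15*445)/(-247537) - 677/(-212470) = -1/(232 + 6675)*(-1/247537) - 677*(-1/212470) = -1/6907*(-1/247537) + 677/212470 = 1/1709738059 + 677/212470 = 1157492878413/363268045395730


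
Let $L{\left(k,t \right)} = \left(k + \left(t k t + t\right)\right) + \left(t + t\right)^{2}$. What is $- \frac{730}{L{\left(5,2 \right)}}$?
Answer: $- \frac{730}{43} \approx -16.977$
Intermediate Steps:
$L{\left(k,t \right)} = k + t + 4 t^{2} + k t^{2}$ ($L{\left(k,t \right)} = \left(k + \left(k t t + t\right)\right) + \left(2 t\right)^{2} = \left(k + \left(k t^{2} + t\right)\right) + 4 t^{2} = \left(k + \left(t + k t^{2}\right)\right) + 4 t^{2} = \left(k + t + k t^{2}\right) + 4 t^{2} = k + t + 4 t^{2} + k t^{2}$)
$- \frac{730}{L{\left(5,2 \right)}} = - \frac{730}{5 + 2 + 4 \cdot 2^{2} + 5 \cdot 2^{2}} = - \frac{730}{5 + 2 + 4 \cdot 4 + 5 \cdot 4} = - \frac{730}{5 + 2 + 16 + 20} = - \frac{730}{43}$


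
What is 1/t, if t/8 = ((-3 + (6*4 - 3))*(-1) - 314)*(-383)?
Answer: 1/1017248 ≈ 9.8304e-7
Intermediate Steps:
t = 1017248 (t = 8*(((-3 + (6*4 - 3))*(-1) - 314)*(-383)) = 8*(((-3 + (24 - 3))*(-1) - 314)*(-383)) = 8*(((-3 + 21)*(-1) - 314)*(-383)) = 8*((18*(-1) - 314)*(-383)) = 8*((-18 - 314)*(-383)) = 8*(-332*(-383)) = 8*127156 = 1017248)
1/t = 1/1017248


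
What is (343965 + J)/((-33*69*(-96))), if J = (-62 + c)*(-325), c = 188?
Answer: 101005/72864 ≈ 1.3862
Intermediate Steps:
J = -40950 (J = (-62 + 188)*(-325) = 126*(-325) = -40950)
(343965 + J)/((-33*69*(-96))) = (343965 - 40950)/((-33*69*(-96))) = 303015/((-2277*(-96))) = 303015/218592 = 303015*(1/218592) = 101005/72864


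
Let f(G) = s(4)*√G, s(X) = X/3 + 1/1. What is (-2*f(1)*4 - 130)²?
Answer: 198916/9 ≈ 22102.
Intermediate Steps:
s(X) = 1 + X/3 (s(X) = X*(⅓) + 1*1 = X/3 + 1 = 1 + X/3)
f(G) = 7*√G/3 (f(G) = (1 + (⅓)*4)*√G = (1 + 4/3)*√G = 7*√G/3)
(-2*f(1)*4 - 130)² = (-14*√1/3*4 - 130)² = (-14/3*4 - 130)² = (-56/3 - 130)² = (-446/3)² = 198916/9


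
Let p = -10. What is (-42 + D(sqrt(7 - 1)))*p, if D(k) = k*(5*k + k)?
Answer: 60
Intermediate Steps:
D(k) = 6*k**2 (D(k) = k*(6*k) = 6*k**2)
(-42 + D(sqrt(7 - 1)))*p = (-42 + 6*(sqrt(7 - 1))**2)*(-10) = (-42 + 6*(sqrt(6))**2)*(-10) = (-42 + 6*6)*(-10) = (-42 + 36)*(-10) = -6*(-10) = 60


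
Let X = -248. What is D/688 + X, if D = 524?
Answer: -42525/172 ≈ -247.24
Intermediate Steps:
D/688 + X = 524/688 - 248 = 524*(1/688) - 248 = 131/172 - 248 = -42525/172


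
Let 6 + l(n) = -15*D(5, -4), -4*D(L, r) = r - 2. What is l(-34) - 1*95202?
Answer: -190461/2 ≈ -95231.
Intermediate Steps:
D(L, r) = ½ - r/4 (D(L, r) = -(r - 2)/4 = -(-2 + r)/4 = ½ - r/4)
l(n) = -57/2 (l(n) = -6 - 15*(½ - ¼*(-4)) = -6 - 15*(½ + 1) = -6 - 15*3/2 = -6 - 45/2 = -57/2)
l(-34) - 1*95202 = -57/2 - 1*95202 = -57/2 - 95202 = -190461/2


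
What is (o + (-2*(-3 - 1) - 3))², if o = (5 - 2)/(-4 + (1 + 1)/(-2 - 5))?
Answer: 1849/100 ≈ 18.490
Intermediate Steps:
o = -7/10 (o = 3/(-4 + 2/(-7)) = 3/(-4 + 2*(-⅐)) = 3/(-4 - 2/7) = 3/(-30/7) = 3*(-7/30) = -7/10 ≈ -0.70000)
(o + (-2*(-3 - 1) - 3))² = (-7/10 + (-2*(-3 - 1) - 3))² = (-7/10 + (-2*(-4) - 3))² = (-7/10 + (8 - 3))² = (-7/10 + 5)² = (43/10)² = 1849/100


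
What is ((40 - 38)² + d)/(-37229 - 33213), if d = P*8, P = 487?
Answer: -1950/35221 ≈ -0.055365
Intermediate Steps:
d = 3896 (d = 487*8 = 3896)
((40 - 38)² + d)/(-37229 - 33213) = ((40 - 38)² + 3896)/(-37229 - 33213) = (2² + 3896)/(-70442) = (4 + 3896)*(-1/70442) = 3900*(-1/70442) = -1950/35221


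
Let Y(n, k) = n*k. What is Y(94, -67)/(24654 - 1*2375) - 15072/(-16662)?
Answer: 38475302/61868783 ≈ 0.62189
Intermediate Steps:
Y(n, k) = k*n
Y(94, -67)/(24654 - 1*2375) - 15072/(-16662) = (-67*94)/(24654 - 1*2375) - 15072/(-16662) = -6298/(24654 - 2375) - 15072*(-1/16662) = -6298/22279 + 2512/2777 = 38475302/61868783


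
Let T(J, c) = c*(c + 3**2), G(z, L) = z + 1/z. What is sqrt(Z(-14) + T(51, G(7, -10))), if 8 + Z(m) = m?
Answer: 6*sqrt(127)/7 ≈ 9.6595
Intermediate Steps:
Z(m) = -8 + m
T(J, c) = c*(9 + c) (T(J, c) = c*(c + 9) = c*(9 + c))
sqrt(Z(-14) + T(51, G(7, -10))) = sqrt((-8 - 14) + (7 + 1/7)*(9 + (7 + 1/7))) = sqrt(-22 + (7 + 1/7)*(9 + (7 + 1/7))) = sqrt(-22 + 50*(9 + 50/7)/7) = sqrt(-22 + (50/7)*(113/7)) = sqrt(-22 + 5650/49) = sqrt(4572/49) = 6*sqrt(127)/7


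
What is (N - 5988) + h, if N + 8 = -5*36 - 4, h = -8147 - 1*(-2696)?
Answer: -11631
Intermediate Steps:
h = -5451 (h = -8147 + 2696 = -5451)
N = -192 (N = -8 + (-5*36 - 4) = -8 + (-180 - 4) = -8 - 184 = -192)
(N - 5988) + h = (-192 - 5988) - 5451 = -6180 - 5451 = -11631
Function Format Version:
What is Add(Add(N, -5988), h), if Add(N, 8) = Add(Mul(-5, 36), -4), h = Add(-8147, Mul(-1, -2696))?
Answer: -11631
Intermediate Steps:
h = -5451 (h = Add(-8147, 2696) = -5451)
N = -192 (N = Add(-8, Add(Mul(-5, 36), -4)) = Add(-8, Add(-180, -4)) = Add(-8, -184) = -192)
Add(Add(N, -5988), h) = Add(Add(-192, -5988), -5451) = Add(-6180, -5451) = -11631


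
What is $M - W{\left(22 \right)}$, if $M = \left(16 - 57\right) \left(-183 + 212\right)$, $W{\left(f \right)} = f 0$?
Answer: $-1189$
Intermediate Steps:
$W{\left(f \right)} = 0$
$M = -1189$ ($M = \left(-41\right) 29 = -1189$)
$M - W{\left(22 \right)} = -1189 - 0 = -1189 + 0 = -1189$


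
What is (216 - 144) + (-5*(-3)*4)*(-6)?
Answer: -288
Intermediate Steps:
(216 - 144) + (-5*(-3)*4)*(-6) = 72 + (15*4)*(-6) = 72 + 60*(-6) = 72 - 360 = -288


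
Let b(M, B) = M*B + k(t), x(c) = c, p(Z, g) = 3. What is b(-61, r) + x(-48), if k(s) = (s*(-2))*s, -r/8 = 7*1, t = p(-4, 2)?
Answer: 3350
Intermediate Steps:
t = 3
r = -56 ≈ -56.000
k(s) = -2*s**2 (k(s) = (-2*s)*s = -2*s**2)
b(M, B) = -18 + B*M (b(M, B) = M*B - 2*3**2 = B*M - 2*9 = B*M - 18 = -18 + B*M)
b(-61, r) + x(-48) = (-18 - 56*(-61)) - 48 = (-18 + 3416) - 48 = 3398 - 48 = 3350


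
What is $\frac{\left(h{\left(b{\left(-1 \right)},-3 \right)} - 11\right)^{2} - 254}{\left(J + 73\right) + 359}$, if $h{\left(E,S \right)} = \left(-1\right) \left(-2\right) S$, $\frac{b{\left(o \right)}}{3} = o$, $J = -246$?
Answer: $\frac{35}{186} \approx 0.18817$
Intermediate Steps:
$b{\left(o \right)} = 3 o$
$h{\left(E,S \right)} = 2 S$
$\frac{\left(h{\left(b{\left(-1 \right)},-3 \right)} - 11\right)^{2} - 254}{\left(J + 73\right) + 359} = \frac{\left(2 \left(-3\right) - 11\right)^{2} - 254}{\left(-246 + 73\right) + 359} = \frac{\left(-6 - 11\right)^{2} - 254}{-173 + 359} = \frac{\left(-17\right)^{2} - 254}{186} = \left(289 - 254\right) \frac{1}{186} = 35 \cdot \frac{1}{186} = \frac{35}{186}$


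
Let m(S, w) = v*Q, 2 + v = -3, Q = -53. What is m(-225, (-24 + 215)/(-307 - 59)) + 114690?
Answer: 114955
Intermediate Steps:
v = -5 (v = -2 - 3 = -5)
m(S, w) = 265 (m(S, w) = -5*(-53) = 265)
m(-225, (-24 + 215)/(-307 - 59)) + 114690 = 265 + 114690 = 114955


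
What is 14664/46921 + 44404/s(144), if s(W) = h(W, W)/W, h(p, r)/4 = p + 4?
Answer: 18751863324/1736077 ≈ 10801.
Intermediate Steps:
h(p, r) = 16 + 4*p (h(p, r) = 4*(p + 4) = 4*(4 + p) = 16 + 4*p)
s(W) = (16 + 4*W)/W
14664/46921 + 44404/s(144) = 14664/46921 + 44404/(4 + 16/144) = 14664*(1/46921) + 44404/(4 + 16*(1/144)) = 14664/46921 + 44404/(4 + ⅑) = 14664/46921 + 44404/(37/9) = 14664/46921 + 44404*(9/37) = 14664/46921 + 399636/37 = 18751863324/1736077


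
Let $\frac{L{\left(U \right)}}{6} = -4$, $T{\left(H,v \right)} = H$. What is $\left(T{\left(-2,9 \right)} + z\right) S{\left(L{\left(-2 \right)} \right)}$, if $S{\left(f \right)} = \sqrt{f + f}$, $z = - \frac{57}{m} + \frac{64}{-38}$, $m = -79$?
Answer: $- \frac{17788 i \sqrt{3}}{1501} \approx - 20.526 i$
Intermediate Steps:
$z = - \frac{1445}{1501}$ ($z = - \frac{57}{-79} + \frac{64}{-38} = \left(-57\right) \left(- \frac{1}{79}\right) + 64 \left(- \frac{1}{38}\right) = \frac{57}{79} - \frac{32}{19} = - \frac{1445}{1501} \approx -0.96269$)
$L{\left(U \right)} = -24$ ($L{\left(U \right)} = 6 \left(-4\right) = -24$)
$S{\left(f \right)} = \sqrt{2} \sqrt{f}$ ($S{\left(f \right)} = \sqrt{2 f} = \sqrt{2} \sqrt{f}$)
$\left(T{\left(-2,9 \right)} + z\right) S{\left(L{\left(-2 \right)} \right)} = \left(-2 - \frac{1445}{1501}\right) \sqrt{2} \sqrt{-24} = - \frac{4447 \sqrt{2} \cdot 2 i \sqrt{6}}{1501} = - \frac{4447 \cdot 4 i \sqrt{3}}{1501} = - \frac{17788 i \sqrt{3}}{1501}$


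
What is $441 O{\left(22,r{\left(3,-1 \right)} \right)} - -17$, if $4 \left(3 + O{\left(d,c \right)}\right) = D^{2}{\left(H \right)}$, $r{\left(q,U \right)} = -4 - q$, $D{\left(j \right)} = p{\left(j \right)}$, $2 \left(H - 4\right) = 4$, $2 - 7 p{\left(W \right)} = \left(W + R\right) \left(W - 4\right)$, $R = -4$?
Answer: $-1297$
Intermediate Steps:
$p{\left(W \right)} = \frac{2}{7} - \frac{\left(-4 + W\right)^{2}}{7}$ ($p{\left(W \right)} = \frac{2}{7} - \frac{\left(W - 4\right) \left(W - 4\right)}{7} = \frac{2}{7} - \frac{\left(-4 + W\right) \left(-4 + W\right)}{7} = \frac{2}{7} - \frac{\left(-4 + W\right)^{2}}{7}$)
$H = 6$ ($H = 4 + \frac{1}{2} \cdot 4 = 4 + 2 = 6$)
$D{\left(j \right)} = -2 - \frac{j^{2}}{7} + \frac{8 j}{7}$
$O{\left(d,c \right)} = - \frac{146}{49}$ ($O{\left(d,c \right)} = -3 + \frac{\left(-2 - \frac{6^{2}}{7} + \frac{8}{7} \cdot 6\right)^{2}}{4} = -3 + \frac{\left(-2 - \frac{36}{7} + \frac{48}{7}\right)^{2}}{4} = -3 + \frac{\left(- \frac{2}{7}\right)^{2}}{4} = -3 + \frac{1}{4} \cdot \frac{4}{49} = -3 + \frac{1}{49} = - \frac{146}{49}$)
$441 O{\left(22,r{\left(3,-1 \right)} \right)} - -17 = 441 \left(- \frac{146}{49}\right) - -17 = -1314 + 17 = -1297$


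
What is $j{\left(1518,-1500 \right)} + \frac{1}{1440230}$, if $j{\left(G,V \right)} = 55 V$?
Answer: $- \frac{118818974999}{1440230} \approx -82500.0$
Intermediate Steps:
$j{\left(1518,-1500 \right)} + \frac{1}{1440230} = 55 \left(-1500\right) + \frac{1}{1440230} = -82500 + \frac{1}{1440230} = - \frac{118818974999}{1440230}$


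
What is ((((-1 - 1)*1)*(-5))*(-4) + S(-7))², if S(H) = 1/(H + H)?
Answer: 314721/196 ≈ 1605.7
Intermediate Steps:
S(H) = 1/(2*H)
((((-1 - 1)*1)*(-5))*(-4) + S(-7))² = ((((-1 - 1)*1)*(-5))*(-4) + (½)/(-7))² = ((-2*1*(-5))*(-4) + (½)*(-⅐))² = (-2*(-5)*(-4) - 1/14)² = (10*(-4) - 1/14)² = (-40 - 1/14)² = (-561/14)² = 314721/196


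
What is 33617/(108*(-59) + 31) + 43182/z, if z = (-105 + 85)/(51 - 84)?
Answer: 4517645353/63410 ≈ 71245.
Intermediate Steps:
z = 20/33 (z = -20/(-33) = -20*(-1/33) = 20/33 ≈ 0.60606)
33617/(108*(-59) + 31) + 43182/z = 33617/(108*(-59) + 31) + 43182/(20/33) = 33617/(-6372 + 31) + 43182*(33/20) = 33617/(-6341) + 712503/10 = 33617*(-1/6341) + 712503/10 = -33617/6341 + 712503/10 = 4517645353/63410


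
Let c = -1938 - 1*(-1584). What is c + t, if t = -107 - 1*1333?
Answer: -1794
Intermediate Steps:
c = -354 (c = -1938 + 1584 = -354)
t = -1440 (t = -107 - 1333 = -1440)
c + t = -354 - 1440 = -1794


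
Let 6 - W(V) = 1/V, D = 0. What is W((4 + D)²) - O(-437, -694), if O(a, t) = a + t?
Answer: 18191/16 ≈ 1136.9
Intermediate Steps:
W(V) = 6 - 1/V
W((4 + D)²) - O(-437, -694) = (6 - 1/((4 + 0)²)) - (-437 - 694) = (6 - 1/(4²)) - 1*(-1131) = (6 - 1/16) + 1131 = 95/16 + 1131 = 18191/16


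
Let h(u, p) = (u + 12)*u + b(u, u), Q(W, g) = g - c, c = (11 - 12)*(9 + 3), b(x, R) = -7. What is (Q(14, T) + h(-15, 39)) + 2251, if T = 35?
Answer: 2336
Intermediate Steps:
c = -12 (c = -1*12 = -12)
Q(W, g) = 12 + g (Q(W, g) = g - 1*(-12) = g + 12 = 12 + g)
h(u, p) = -7 + u*(12 + u) (h(u, p) = (u + 12)*u - 7 = (12 + u)*u - 7 = u*(12 + u) - 7 = -7 + u*(12 + u))
(Q(14, T) + h(-15, 39)) + 2251 = ((12 + 35) + (-7 + (-15)**2 + 12*(-15))) + 2251 = (47 + (-7 + 225 - 180)) + 2251 = (47 + 38) + 2251 = 85 + 2251 = 2336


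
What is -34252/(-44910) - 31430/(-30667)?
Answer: 175851956/98375355 ≈ 1.7876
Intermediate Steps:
-34252/(-44910) - 31430/(-30667) = -34252*(-1/44910) - 31430*(-1/30667) = 17126/22455 + 4490/4381 = 175851956/98375355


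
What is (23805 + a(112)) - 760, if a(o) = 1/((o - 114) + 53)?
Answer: 1175296/51 ≈ 23045.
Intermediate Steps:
a(o) = 1/(-61 + o) (a(o) = 1/((-114 + o) + 53) = 1/(-61 + o))
(23805 + a(112)) - 760 = (23805 + 1/(-61 + 112)) - 760 = (23805 + 1/51) - 760 = 1214056/51 - 760 = 1175296/51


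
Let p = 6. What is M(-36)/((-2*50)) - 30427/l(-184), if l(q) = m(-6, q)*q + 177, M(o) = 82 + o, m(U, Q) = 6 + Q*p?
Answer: -6172157/10110450 ≈ -0.61047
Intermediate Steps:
m(U, Q) = 6 + 6*Q (m(U, Q) = 6 + Q*6 = 6 + 6*Q)
l(q) = 177 + q*(6 + 6*q) (l(q) = (6 + 6*q)*q + 177 = q*(6 + 6*q) + 177 = 177 + q*(6 + 6*q))
M(-36)/((-2*50)) - 30427/l(-184) = (82 - 36)/((-2*50)) - 30427/(177 + 6*(-184)*(1 - 184)) = 46/(-100) - 30427/(177 + 6*(-184)*(-183)) = 46*(-1/100) - 30427/(177 + 202032) = -23/50 - 30427/202209 = -6172157/10110450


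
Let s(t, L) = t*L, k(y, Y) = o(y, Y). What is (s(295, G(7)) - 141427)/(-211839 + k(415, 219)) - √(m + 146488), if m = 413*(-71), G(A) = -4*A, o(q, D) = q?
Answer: 149687/211424 - √117165 ≈ -341.59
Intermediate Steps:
k(y, Y) = y
s(t, L) = L*t
m = -29323
(s(295, G(7)) - 141427)/(-211839 + k(415, 219)) - √(m + 146488) = (-4*7*295 - 141427)/(-211839 + 415) - √(-29323 + 146488) = (-28*295 - 141427)/(-211424) - √117165 = (-8260 - 141427)*(-1/211424) - √117165 = -149687*(-1/211424) - √117165 = 149687/211424 - √117165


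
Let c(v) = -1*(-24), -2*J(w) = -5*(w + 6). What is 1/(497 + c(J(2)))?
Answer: 1/521 ≈ 0.0019194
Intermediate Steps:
J(w) = 15 + 5*w/2 (J(w) = -(-5)*(w + 6)/2 = -(-5)*(6 + w)/2 = -(-30 - 5*w)/2 = 15 + 5*w/2)
c(v) = 24
1/(497 + c(J(2))) = 1/(497 + 24) = 1/521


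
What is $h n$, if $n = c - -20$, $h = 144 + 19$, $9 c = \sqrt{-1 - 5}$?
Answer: $3260 + \frac{163 i \sqrt{6}}{9} \approx 3260.0 + 44.363 i$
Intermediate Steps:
$c = \frac{i \sqrt{6}}{9}$ ($c = \frac{\sqrt{-1 - 5}}{9} = \frac{\sqrt{-6}}{9} = \frac{i \sqrt{6}}{9} \approx 0.27217 i$)
$h = 163$
$n = 20 + \frac{i \sqrt{6}}{9}$ ($n = \frac{i \sqrt{6}}{9} - -20 = \frac{i \sqrt{6}}{9} + 20 = 20 + \frac{i \sqrt{6}}{9} \approx 20.0 + 0.27217 i$)
$h n = 163 \left(20 + \frac{i \sqrt{6}}{9}\right) = 3260 + \frac{163 i \sqrt{6}}{9}$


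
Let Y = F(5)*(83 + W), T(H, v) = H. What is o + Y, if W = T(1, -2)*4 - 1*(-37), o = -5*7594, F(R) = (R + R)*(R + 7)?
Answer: -23090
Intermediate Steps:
F(R) = 2*R*(7 + R) (F(R) = (2*R)*(7 + R) = 2*R*(7 + R))
o = -37970
W = 41 (W = 1*4 - 1*(-37) = 4 + 37 = 41)
Y = 14880 (Y = (2*5*(7 + 5))*(83 + 41) = (2*5*12)*124 = 120*124 = 14880)
o + Y = -37970 + 14880 = -23090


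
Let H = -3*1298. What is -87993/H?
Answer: 29331/1298 ≈ 22.597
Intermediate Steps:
H = -3894
-87993/H = -87993/(-3894) = -87993*(-1/3894) = 29331/1298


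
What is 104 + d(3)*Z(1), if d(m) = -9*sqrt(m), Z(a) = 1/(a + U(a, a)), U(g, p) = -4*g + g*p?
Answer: 104 + 9*sqrt(3)/2 ≈ 111.79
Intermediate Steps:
Z(a) = 1/(a + a*(-4 + a))
104 + d(3)*Z(1) = 104 + (-9*sqrt(3))*(1/(1*(-3 + 1))) = 104 + (-9*sqrt(3))*(1/(-2)) = 104 + (-9*sqrt(3))*(1*(-1/2)) = 104 - 9*sqrt(3)*(-1/2) = 104 + 9*sqrt(3)/2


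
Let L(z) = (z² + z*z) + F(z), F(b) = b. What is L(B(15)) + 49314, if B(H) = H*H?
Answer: 150789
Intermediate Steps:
B(H) = H²
L(z) = z + 2*z² (L(z) = (z² + z*z) + z = (z² + z²) + z = 2*z² + z = z + 2*z²)
L(B(15)) + 49314 = 15²*(1 + 2*15²) + 49314 = 225*(1 + 2*225) + 49314 = 225*(1 + 450) + 49314 = 225*451 + 49314 = 101475 + 49314 = 150789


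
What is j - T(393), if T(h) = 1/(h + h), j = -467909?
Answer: -367776475/786 ≈ -4.6791e+5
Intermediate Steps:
T(h) = 1/(2*h)
j - T(393) = -467909 - 1/(2*393) = -467909 - 1*1/786 = -467909 - 1/786 = -367776475/786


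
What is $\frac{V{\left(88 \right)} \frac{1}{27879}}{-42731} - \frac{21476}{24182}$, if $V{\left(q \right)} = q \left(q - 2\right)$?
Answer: $- \frac{12792244585850}{14403978664959} \approx -0.88811$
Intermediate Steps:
$V{\left(q \right)} = q \left(-2 + q\right)$
$\frac{V{\left(88 \right)} \frac{1}{27879}}{-42731} - \frac{21476}{24182} = \frac{88 \left(-2 + 88\right) \frac{1}{27879}}{-42731} - \frac{21476}{24182} = 88 \cdot 86 \cdot \frac{1}{27879} \left(- \frac{1}{42731}\right) - \frac{10738}{12091} = 7568 \cdot \frac{1}{27879} \left(- \frac{1}{42731}\right) - \frac{10738}{12091} = \frac{7568}{27879} \left(- \frac{1}{42731}\right) - \frac{10738}{12091} = - \frac{7568}{1191297549} - \frac{10738}{12091} = - \frac{12792244585850}{14403978664959}$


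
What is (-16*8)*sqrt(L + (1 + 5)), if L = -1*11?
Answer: -128*I*sqrt(5) ≈ -286.22*I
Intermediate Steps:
L = -11
(-16*8)*sqrt(L + (1 + 5)) = (-16*8)*sqrt(-11 + (1 + 5)) = -128*sqrt(-11 + 6) = -128*I*sqrt(5)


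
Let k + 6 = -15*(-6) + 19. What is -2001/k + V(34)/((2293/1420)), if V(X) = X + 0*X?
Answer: 384547/236179 ≈ 1.6282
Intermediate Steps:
k = 103 (k = -6 + (-15*(-6) + 19) = -6 + (90 + 19) = -6 + 109 = 103)
V(X) = X (V(X) = X + 0 = X)
-2001/k + V(34)/((2293/1420)) = -2001/103 + 34/((2293/1420)) = -2001*1/103 + 34/((2293*(1/1420))) = -2001/103 + 34/(2293/1420) = -2001/103 + 34*(1420/2293) = -2001/103 + 48280/2293 = 384547/236179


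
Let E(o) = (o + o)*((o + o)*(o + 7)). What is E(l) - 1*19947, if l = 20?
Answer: 23253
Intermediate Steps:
E(o) = 4*o**2*(7 + o) (E(o) = (2*o)*((2*o)*(7 + o)) = (2*o)*(2*o*(7 + o)) = 4*o**2*(7 + o))
E(l) - 1*19947 = 4*20**2*(7 + 20) - 1*19947 = 4*400*27 - 19947 = 43200 - 19947 = 23253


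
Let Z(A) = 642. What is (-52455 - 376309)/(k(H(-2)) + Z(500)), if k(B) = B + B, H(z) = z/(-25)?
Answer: -5359550/8027 ≈ -667.69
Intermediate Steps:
H(z) = -z/25 (H(z) = z*(-1/25) = -z/25)
k(B) = 2*B
(-52455 - 376309)/(k(H(-2)) + Z(500)) = (-52455 - 376309)/(2*(-1/25*(-2)) + 642) = -428764/(2*(2/25) + 642) = -428764/(4/25 + 642) = -428764/16054/25 = -428764*25/16054 = -5359550/8027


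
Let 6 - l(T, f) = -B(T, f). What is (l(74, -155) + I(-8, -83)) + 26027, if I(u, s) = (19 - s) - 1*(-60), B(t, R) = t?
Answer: 26269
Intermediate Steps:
l(T, f) = 6 + T (l(T, f) = 6 - (-1)*T = 6 + T)
I(u, s) = 79 - s (I(u, s) = (19 - s) + 60 = 79 - s)
(l(74, -155) + I(-8, -83)) + 26027 = ((6 + 74) + (79 - 1*(-83))) + 26027 = (80 + (79 + 83)) + 26027 = (80 + 162) + 26027 = 242 + 26027 = 26269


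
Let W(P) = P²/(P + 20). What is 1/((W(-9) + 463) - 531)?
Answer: -11/667 ≈ -0.016492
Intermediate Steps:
W(P) = P²/(20 + P)
1/((W(-9) + 463) - 531) = 1/(((-9)²/(20 - 9) + 463) - 531) = 1/((81/11 + 463) - 531) = 1/(5174/11 - 531) = 1/(-667/11) = -11/667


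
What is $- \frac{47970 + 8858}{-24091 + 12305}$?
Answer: $\frac{28414}{5893} \approx 4.8217$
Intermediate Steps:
$- \frac{47970 + 8858}{-24091 + 12305} = - \frac{56828}{-11786} = - \frac{56828 \left(-1\right)}{11786} = \left(-1\right) \left(- \frac{28414}{5893}\right) = \frac{28414}{5893}$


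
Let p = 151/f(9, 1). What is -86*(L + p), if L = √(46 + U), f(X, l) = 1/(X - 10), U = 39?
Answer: 12986 - 86*√85 ≈ 12193.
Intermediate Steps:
f(X, l) = 1/(-10 + X)
p = -151 (p = 151/(1/(-10 + 9)) = 151/(1/(-1)) = 151/(-1) = 151*(-1) = -151)
L = √85 (L = √(46 + 39) = √85 ≈ 9.2195)
-86*(L + p) = -86*(√85 - 151) = -86*(-151 + √85) = 12986 - 86*√85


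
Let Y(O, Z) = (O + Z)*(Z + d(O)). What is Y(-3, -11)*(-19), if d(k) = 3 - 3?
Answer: -2926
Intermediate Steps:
d(k) = 0
Y(O, Z) = Z*(O + Z) (Y(O, Z) = (O + Z)*(Z + 0) = (O + Z)*Z = Z*(O + Z))
Y(-3, -11)*(-19) = -11*(-3 - 11)*(-19) = -11*(-14)*(-19) = 154*(-19) = -2926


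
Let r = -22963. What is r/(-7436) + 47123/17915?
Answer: 761788773/133215940 ≈ 5.7185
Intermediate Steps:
r/(-7436) + 47123/17915 = -22963/(-7436) + 47123/17915 = -22963*(-1/7436) + 47123*(1/17915) = 22963/7436 + 47123/17915 = 761788773/133215940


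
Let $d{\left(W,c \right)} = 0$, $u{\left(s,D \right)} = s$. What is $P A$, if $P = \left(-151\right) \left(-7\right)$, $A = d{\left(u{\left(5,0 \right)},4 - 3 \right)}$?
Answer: $0$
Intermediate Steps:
$A = 0$
$P = 1057$
$P A = 1057 \cdot 0 = 0$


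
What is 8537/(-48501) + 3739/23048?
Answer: -15415537/1117851048 ≈ -0.013790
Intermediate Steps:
8537/(-48501) + 3739/23048 = 8537*(-1/48501) + 3739*(1/23048) = -8537/48501 + 3739/23048 = -15415537/1117851048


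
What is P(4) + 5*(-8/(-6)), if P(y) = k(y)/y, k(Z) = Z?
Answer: 23/3 ≈ 7.6667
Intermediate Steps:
P(y) = 1 (P(y) = y/y = 1)
P(4) + 5*(-8/(-6)) = 1 + 5*(-8/(-6)) = 1 + 5*(-8*(-⅙)) = 1 + 5*(4/3) = 1 + 20/3 = 23/3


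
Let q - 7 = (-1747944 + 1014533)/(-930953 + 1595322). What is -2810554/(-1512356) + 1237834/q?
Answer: 77733757733904179/370259911077 ≈ 2.0994e+5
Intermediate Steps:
q = 3917172/664369 (q = 7 + (-1747944 + 1014533)/(-930953 + 1595322) = 7 - 733411/664369 = 3917172/664369 ≈ 5.8961)
-2810554/(-1512356) + 1237834/q = -2810554/(-1512356) + 1237834/(3917172/664369) = -2810554*(-1/1512356) + 1237834*(664369/3917172) = 1405277/756178 + 411189268373/1958586 = 77733757733904179/370259911077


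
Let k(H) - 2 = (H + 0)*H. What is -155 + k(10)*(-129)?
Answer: -13313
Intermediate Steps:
k(H) = 2 + H² (k(H) = 2 + (H + 0)*H = 2 + H*H = 2 + H²)
-155 + k(10)*(-129) = -155 + (2 + 10²)*(-129) = -155 + (2 + 100)*(-129) = -155 + 102*(-129) = -155 - 13158 = -13313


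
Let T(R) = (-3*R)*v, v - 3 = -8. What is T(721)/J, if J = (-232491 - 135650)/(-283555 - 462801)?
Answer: 8071840140/368141 ≈ 21926.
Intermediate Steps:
v = -5 (v = 3 - 8 = -5)
T(R) = 15*R (T(R) = -3*R*(-5) = 15*R)
J = 368141/746356 (J = -368141/(-746356) = -368141*(-1/746356) = 368141/746356 ≈ 0.49325)
T(721)/J = (15*721)/(368141/746356) = 10815*(746356/368141) = 8071840140/368141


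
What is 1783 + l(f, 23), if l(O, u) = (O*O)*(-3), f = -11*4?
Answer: -4025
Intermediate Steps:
f = -44
l(O, u) = -3*O² (l(O, u) = O²*(-3) = -3*O²)
1783 + l(f, 23) = 1783 - 3*(-44)² = 1783 - 3*1936 = 1783 - 5808 = -4025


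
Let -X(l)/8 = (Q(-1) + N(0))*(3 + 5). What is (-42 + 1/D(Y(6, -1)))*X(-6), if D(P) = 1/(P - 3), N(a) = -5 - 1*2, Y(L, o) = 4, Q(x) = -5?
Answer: -31488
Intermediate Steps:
N(a) = -7 (N(a) = -5 - 2 = -7)
X(l) = 768 (X(l) = -8*(-5 - 7)*(3 + 5) = -(-96)*8 = -8*(-96) = 768)
D(P) = 1/(-3 + P)
(-42 + 1/D(Y(6, -1)))*X(-6) = (-42 + 1/(1/(-3 + 4)))*768 = (-42 + 1/(1/1))*768 = (-42 + 1/1)*768 = (-42 + 1)*768 = -41*768 = -31488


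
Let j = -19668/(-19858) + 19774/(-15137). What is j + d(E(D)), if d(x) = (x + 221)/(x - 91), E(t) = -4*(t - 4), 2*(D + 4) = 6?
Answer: -39592154741/10670964383 ≈ -3.7103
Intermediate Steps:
D = -1 (D = -4 + (½)*6 = -4 + 3 = -1)
E(t) = 16 - 4*t (E(t) = -4*(-4 + t) = 16 - 4*t)
j = -47478788/150295273 (j = -19668*(-1/19858) + 19774*(-1/15137) = 9834/9929 - 19774/15137 = -47478788/150295273 ≈ -0.31590)
d(x) = (221 + x)/(-91 + x)
j + d(E(D)) = -47478788/150295273 + (221 + (16 - 4*(-1)))/(-91 + (16 - 4*(-1))) = -47478788/150295273 + (221 + (16 + 4))/(-91 + (16 + 4)) = -47478788/150295273 + (221 + 20)/(-91 + 20) = -47478788/150295273 + 241/(-71) = -47478788/150295273 - 1/71*241 = -47478788/150295273 - 241/71 = -39592154741/10670964383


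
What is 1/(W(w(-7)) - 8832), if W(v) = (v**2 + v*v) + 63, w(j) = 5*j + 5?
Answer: -1/6969 ≈ -0.00014349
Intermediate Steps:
w(j) = 5 + 5*j
W(v) = 63 + 2*v**2 (W(v) = (v**2 + v**2) + 63 = 2*v**2 + 63 = 63 + 2*v**2)
1/(W(w(-7)) - 8832) = 1/((63 + 2*(5 + 5*(-7))**2) - 8832) = 1/((63 + 2*(5 - 35)**2) - 8832) = 1/((63 + 2*(-30)**2) - 8832) = 1/((63 + 2*900) - 8832) = 1/((63 + 1800) - 8832) = 1/(1863 - 8832) = 1/(-6969) = -1/6969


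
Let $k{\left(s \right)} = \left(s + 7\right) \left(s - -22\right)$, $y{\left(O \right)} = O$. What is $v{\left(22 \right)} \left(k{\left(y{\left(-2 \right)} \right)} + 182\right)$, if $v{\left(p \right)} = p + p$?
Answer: $12408$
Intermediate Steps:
$v{\left(p \right)} = 2 p$
$k{\left(s \right)} = \left(7 + s\right) \left(22 + s\right)$ ($k{\left(s \right)} = \left(7 + s\right) \left(s + 22\right) = \left(7 + s\right) \left(22 + s\right)$)
$v{\left(22 \right)} \left(k{\left(y{\left(-2 \right)} \right)} + 182\right) = 2 \cdot 22 \left(\left(154 + \left(-2\right)^{2} + 29 \left(-2\right)\right) + 182\right) = 44 \left(\left(154 + 4 - 58\right) + 182\right) = 44 \left(100 + 182\right) = 44 \cdot 282 = 12408$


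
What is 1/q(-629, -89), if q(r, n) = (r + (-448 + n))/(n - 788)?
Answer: 877/1166 ≈ 0.75214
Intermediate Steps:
q(r, n) = (-448 + n + r)/(-788 + n)
1/q(-629, -89) = 1/((-448 - 89 - 629)/(-788 - 89)) = 1/(-1166/(-877)) = 1/(-1/877*(-1166)) = 1/(1166/877) = 877/1166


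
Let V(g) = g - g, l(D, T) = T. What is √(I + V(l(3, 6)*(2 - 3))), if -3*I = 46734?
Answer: I*√15578 ≈ 124.81*I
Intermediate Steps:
I = -15578 (I = -⅓*46734 = -15578)
V(g) = 0
√(I + V(l(3, 6)*(2 - 3))) = √(-15578 + 0) = √(-15578) = I*√15578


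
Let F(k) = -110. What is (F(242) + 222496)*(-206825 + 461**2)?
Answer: 1266710656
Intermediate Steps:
(F(242) + 222496)*(-206825 + 461**2) = (-110 + 222496)*(-206825 + 461**2) = 222386*(-206825 + 212521) = 222386*5696 = 1266710656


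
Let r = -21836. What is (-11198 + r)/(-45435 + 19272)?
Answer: 33034/26163 ≈ 1.2626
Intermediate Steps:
(-11198 + r)/(-45435 + 19272) = (-11198 - 21836)/(-45435 + 19272) = -33034/(-26163) = -33034*(-1/26163) = 33034/26163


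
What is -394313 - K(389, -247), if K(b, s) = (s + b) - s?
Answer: -394702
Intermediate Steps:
K(b, s) = b (K(b, s) = (b + s) - s = b)
-394313 - K(389, -247) = -394313 - 1*389 = -394313 - 389 = -394702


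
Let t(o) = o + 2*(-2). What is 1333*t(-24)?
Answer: -37324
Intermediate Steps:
t(o) = -4 + o (t(o) = o - 4 = -4 + o)
1333*t(-24) = 1333*(-4 - 24) = 1333*(-28) = -37324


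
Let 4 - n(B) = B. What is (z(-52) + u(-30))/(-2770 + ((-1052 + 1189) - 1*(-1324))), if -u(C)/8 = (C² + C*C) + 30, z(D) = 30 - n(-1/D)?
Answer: 108561/9724 ≈ 11.164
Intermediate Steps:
n(B) = 4 - B
z(D) = 26 - 1/D (z(D) = 30 - (4 - (-1)/D) = 30 - (4 + 1/D) = 30 + (-4 - 1/D) = 26 - 1/D)
u(C) = -240 - 16*C² (u(C) = -8*((C² + C*C) + 30) = -8*((C² + C²) + 30) = -8*(2*C² + 30) = -8*(30 + 2*C²) = -240 - 16*C²)
(z(-52) + u(-30))/(-2770 + ((-1052 + 1189) - 1*(-1324))) = ((26 - 1/(-52)) + (-240 - 16*(-30)²))/(-2770 + ((-1052 + 1189) - 1*(-1324))) = ((26 - 1*(-1/52)) + (-240 - 16*900))/(-2770 + (137 + 1324)) = ((26 + 1/52) + (-240 - 14400))/(-2770 + 1461) = (1353/52 - 14640)/(-1309) = -759927/52*(-1/1309) = 108561/9724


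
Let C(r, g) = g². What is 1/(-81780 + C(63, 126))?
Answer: -1/65904 ≈ -1.5174e-5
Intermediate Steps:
1/(-81780 + C(63, 126)) = 1/(-81780 + 126²) = 1/(-81780 + 15876) = 1/(-65904) = -1/65904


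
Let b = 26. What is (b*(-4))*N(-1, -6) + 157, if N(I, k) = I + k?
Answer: 885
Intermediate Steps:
(b*(-4))*N(-1, -6) + 157 = (26*(-4))*(-1 - 6) + 157 = -104*(-7) + 157 = 728 + 157 = 885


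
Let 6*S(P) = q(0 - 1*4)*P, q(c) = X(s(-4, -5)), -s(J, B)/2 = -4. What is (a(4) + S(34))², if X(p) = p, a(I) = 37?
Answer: 61009/9 ≈ 6778.8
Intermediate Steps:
s(J, B) = 8 (s(J, B) = -2*(-4) = 8)
q(c) = 8
S(P) = 4*P/3 (S(P) = (8*P)/6 = 4*P/3)
(a(4) + S(34))² = (37 + (4/3)*34)² = (37 + 136/3)² = (247/3)² = 61009/9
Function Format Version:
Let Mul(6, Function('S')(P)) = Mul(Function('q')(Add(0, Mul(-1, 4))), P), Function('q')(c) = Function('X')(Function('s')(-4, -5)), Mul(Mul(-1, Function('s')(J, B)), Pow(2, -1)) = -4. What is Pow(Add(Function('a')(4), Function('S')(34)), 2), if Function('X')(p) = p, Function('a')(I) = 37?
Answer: Rational(61009, 9) ≈ 6778.8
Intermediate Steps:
Function('s')(J, B) = 8 (Function('s')(J, B) = Mul(-2, -4) = 8)
Function('q')(c) = 8
Function('S')(P) = Mul(Rational(4, 3), P) (Function('S')(P) = Mul(Rational(1, 6), Mul(8, P)) = Mul(Rational(4, 3), P))
Pow(Add(Function('a')(4), Function('S')(34)), 2) = Pow(Add(37, Mul(Rational(4, 3), 34)), 2) = Pow(Add(37, Rational(136, 3)), 2) = Pow(Rational(247, 3), 2) = Rational(61009, 9)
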